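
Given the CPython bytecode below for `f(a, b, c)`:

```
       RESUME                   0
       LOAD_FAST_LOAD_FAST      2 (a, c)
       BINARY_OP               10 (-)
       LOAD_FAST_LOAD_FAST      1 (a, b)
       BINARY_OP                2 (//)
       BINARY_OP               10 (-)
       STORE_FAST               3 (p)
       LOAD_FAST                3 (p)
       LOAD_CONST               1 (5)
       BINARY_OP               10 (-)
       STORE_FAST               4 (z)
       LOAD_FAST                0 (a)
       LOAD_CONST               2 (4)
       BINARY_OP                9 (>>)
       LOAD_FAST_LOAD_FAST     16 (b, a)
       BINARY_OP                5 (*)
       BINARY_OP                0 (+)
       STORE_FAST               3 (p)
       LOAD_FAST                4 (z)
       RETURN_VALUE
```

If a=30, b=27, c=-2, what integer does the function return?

LOAD_FAST_LOAD_FAST a,c → push 30,-2. Stack: [30, -2]
BINARY_OP - → 30 - -2 = 32. Stack: [32]
LOAD_FAST_LOAD_FAST a,b → push 30,27. Stack: [32, 30, 27]
BINARY_OP // → 30 // 27 = 1. Stack: [32, 1]
BINARY_OP - → 32 - 1 = 31. Stack: [31]
STORE_FAST p → p=31. Stack: []
LOAD_FAST p → push 31. Stack: [31]
LOAD_CONST → push 5. Stack: [31, 5]
BINARY_OP - → 31 - 5 = 26. Stack: [26]
STORE_FAST z → z=26. Stack: []
LOAD_FAST a → push 30. Stack: [30]
LOAD_CONST → push 4. Stack: [30, 4]
BINARY_OP >> → 30 >> 4 = 1. Stack: [1]
LOAD_FAST_LOAD_FAST b,a → push 27,30. Stack: [1, 27, 30]
BINARY_OP * → 27 * 30 = 810. Stack: [1, 810]
BINARY_OP + → 1 + 810 = 811. Stack: [811]
STORE_FAST p → p=811. Stack: []
LOAD_FAST z → push 26. Stack: [26]
RETURN_VALUE → return 26.

26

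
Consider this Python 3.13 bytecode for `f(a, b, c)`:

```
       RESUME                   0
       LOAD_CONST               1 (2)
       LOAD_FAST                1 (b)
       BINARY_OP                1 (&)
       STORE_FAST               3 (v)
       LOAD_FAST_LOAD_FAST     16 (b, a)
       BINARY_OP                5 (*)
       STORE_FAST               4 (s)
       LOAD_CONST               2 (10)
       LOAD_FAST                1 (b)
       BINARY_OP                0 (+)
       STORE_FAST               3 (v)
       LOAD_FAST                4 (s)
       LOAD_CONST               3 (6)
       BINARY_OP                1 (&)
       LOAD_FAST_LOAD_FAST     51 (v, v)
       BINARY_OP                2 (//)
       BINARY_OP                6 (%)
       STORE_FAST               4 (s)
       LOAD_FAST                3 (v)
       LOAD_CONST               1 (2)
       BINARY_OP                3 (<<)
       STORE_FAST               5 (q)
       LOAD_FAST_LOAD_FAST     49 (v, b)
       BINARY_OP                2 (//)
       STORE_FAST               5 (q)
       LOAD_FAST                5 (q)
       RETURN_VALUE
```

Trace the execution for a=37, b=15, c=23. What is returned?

1

LOAD_CONST → push 2. Stack: [2]
LOAD_FAST b → push 15. Stack: [2, 15]
BINARY_OP & → 2 & 15 = 2. Stack: [2]
STORE_FAST v → v=2. Stack: []
LOAD_FAST_LOAD_FAST b,a → push 15,37. Stack: [15, 37]
BINARY_OP * → 15 * 37 = 555. Stack: [555]
STORE_FAST s → s=555. Stack: []
LOAD_CONST → push 10. Stack: [10]
LOAD_FAST b → push 15. Stack: [10, 15]
BINARY_OP + → 10 + 15 = 25. Stack: [25]
STORE_FAST v → v=25. Stack: []
LOAD_FAST s → push 555. Stack: [555]
LOAD_CONST → push 6. Stack: [555, 6]
BINARY_OP & → 555 & 6 = 2. Stack: [2]
LOAD_FAST_LOAD_FAST v,v → push 25,25. Stack: [2, 25, 25]
BINARY_OP // → 25 // 25 = 1. Stack: [2, 1]
BINARY_OP % → 2 % 1 = 0. Stack: [0]
STORE_FAST s → s=0. Stack: []
LOAD_FAST v → push 25. Stack: [25]
LOAD_CONST → push 2. Stack: [25, 2]
BINARY_OP << → 25 << 2 = 100. Stack: [100]
STORE_FAST q → q=100. Stack: []
LOAD_FAST_LOAD_FAST v,b → push 25,15. Stack: [25, 15]
BINARY_OP // → 25 // 15 = 1. Stack: [1]
STORE_FAST q → q=1. Stack: []
LOAD_FAST q → push 1. Stack: [1]
RETURN_VALUE → return 1.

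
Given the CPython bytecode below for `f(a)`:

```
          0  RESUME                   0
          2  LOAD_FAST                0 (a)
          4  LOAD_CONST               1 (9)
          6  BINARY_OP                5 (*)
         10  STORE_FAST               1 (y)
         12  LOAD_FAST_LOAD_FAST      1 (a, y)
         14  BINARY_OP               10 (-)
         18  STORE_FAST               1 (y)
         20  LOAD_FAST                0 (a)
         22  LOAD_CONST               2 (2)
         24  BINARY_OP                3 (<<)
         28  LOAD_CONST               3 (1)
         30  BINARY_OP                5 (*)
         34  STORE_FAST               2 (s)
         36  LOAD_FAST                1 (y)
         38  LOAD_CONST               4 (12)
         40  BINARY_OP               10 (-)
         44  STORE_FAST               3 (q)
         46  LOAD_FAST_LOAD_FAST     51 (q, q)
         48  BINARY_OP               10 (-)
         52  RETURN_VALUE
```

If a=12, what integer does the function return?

LOAD_FAST a → push 12. Stack: [12]
LOAD_CONST → push 9. Stack: [12, 9]
BINARY_OP * → 12 * 9 = 108. Stack: [108]
STORE_FAST y → y=108. Stack: []
LOAD_FAST_LOAD_FAST a,y → push 12,108. Stack: [12, 108]
BINARY_OP - → 12 - 108 = -96. Stack: [-96]
STORE_FAST y → y=-96. Stack: []
LOAD_FAST a → push 12. Stack: [12]
LOAD_CONST → push 2. Stack: [12, 2]
BINARY_OP << → 12 << 2 = 48. Stack: [48]
LOAD_CONST → push 1. Stack: [48, 1]
BINARY_OP * → 48 * 1 = 48. Stack: [48]
STORE_FAST s → s=48. Stack: []
LOAD_FAST y → push -96. Stack: [-96]
LOAD_CONST → push 12. Stack: [-96, 12]
BINARY_OP - → -96 - 12 = -108. Stack: [-108]
STORE_FAST q → q=-108. Stack: []
LOAD_FAST_LOAD_FAST q,q → push -108,-108. Stack: [-108, -108]
BINARY_OP - → -108 - -108 = 0. Stack: [0]
RETURN_VALUE → return 0.

0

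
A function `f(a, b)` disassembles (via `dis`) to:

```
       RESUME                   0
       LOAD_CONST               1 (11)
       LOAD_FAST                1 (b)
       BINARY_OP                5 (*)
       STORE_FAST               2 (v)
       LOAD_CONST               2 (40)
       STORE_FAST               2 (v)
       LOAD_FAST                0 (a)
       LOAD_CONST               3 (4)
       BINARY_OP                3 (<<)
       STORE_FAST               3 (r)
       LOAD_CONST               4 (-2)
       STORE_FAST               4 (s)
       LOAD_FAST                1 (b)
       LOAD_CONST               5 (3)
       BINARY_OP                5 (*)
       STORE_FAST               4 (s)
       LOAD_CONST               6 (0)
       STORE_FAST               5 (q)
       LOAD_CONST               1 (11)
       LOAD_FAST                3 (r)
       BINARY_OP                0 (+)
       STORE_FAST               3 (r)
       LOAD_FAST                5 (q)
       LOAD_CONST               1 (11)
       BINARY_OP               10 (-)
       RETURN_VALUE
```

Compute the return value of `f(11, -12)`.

-11

LOAD_CONST → push 11. Stack: [11]
LOAD_FAST b → push -12. Stack: [11, -12]
BINARY_OP * → 11 * -12 = -132. Stack: [-132]
STORE_FAST v → v=-132. Stack: []
LOAD_CONST → push 40. Stack: [40]
STORE_FAST v → v=40. Stack: []
LOAD_FAST a → push 11. Stack: [11]
LOAD_CONST → push 4. Stack: [11, 4]
BINARY_OP << → 11 << 4 = 176. Stack: [176]
STORE_FAST r → r=176. Stack: []
LOAD_CONST → push -2. Stack: [-2]
STORE_FAST s → s=-2. Stack: []
LOAD_FAST b → push -12. Stack: [-12]
LOAD_CONST → push 3. Stack: [-12, 3]
BINARY_OP * → -12 * 3 = -36. Stack: [-36]
STORE_FAST s → s=-36. Stack: []
LOAD_CONST → push 0. Stack: [0]
STORE_FAST q → q=0. Stack: []
LOAD_CONST → push 11. Stack: [11]
LOAD_FAST r → push 176. Stack: [11, 176]
BINARY_OP + → 11 + 176 = 187. Stack: [187]
STORE_FAST r → r=187. Stack: []
LOAD_FAST q → push 0. Stack: [0]
LOAD_CONST → push 11. Stack: [0, 11]
BINARY_OP - → 0 - 11 = -11. Stack: [-11]
RETURN_VALUE → return -11.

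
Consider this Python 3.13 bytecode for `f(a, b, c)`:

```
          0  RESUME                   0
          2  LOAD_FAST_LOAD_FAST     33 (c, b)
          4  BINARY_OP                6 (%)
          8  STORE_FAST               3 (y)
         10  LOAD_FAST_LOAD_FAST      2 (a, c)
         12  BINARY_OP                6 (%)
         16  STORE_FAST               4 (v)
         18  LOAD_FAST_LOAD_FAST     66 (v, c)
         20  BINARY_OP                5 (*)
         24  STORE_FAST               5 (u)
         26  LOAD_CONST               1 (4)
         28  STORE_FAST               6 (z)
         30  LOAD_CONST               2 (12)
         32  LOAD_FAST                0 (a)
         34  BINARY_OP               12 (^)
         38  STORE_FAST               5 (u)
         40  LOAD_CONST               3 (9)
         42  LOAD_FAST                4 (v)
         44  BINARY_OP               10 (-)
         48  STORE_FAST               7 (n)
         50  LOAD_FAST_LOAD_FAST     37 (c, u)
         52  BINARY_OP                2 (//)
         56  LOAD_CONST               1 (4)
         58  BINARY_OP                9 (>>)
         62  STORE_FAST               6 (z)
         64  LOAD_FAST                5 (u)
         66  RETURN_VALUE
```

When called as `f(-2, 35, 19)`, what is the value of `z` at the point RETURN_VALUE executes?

LOAD_FAST_LOAD_FAST c,b → push 19,35. Stack: [19, 35]
BINARY_OP % → 19 % 35 = 19. Stack: [19]
STORE_FAST y → y=19. Stack: []
LOAD_FAST_LOAD_FAST a,c → push -2,19. Stack: [-2, 19]
BINARY_OP % → -2 % 19 = 17. Stack: [17]
STORE_FAST v → v=17. Stack: []
LOAD_FAST_LOAD_FAST v,c → push 17,19. Stack: [17, 19]
BINARY_OP * → 17 * 19 = 323. Stack: [323]
STORE_FAST u → u=323. Stack: []
LOAD_CONST → push 4. Stack: [4]
STORE_FAST z → z=4. Stack: []
LOAD_CONST → push 12. Stack: [12]
LOAD_FAST a → push -2. Stack: [12, -2]
BINARY_OP ^ → 12 ^ -2 = -14. Stack: [-14]
STORE_FAST u → u=-14. Stack: []
LOAD_CONST → push 9. Stack: [9]
LOAD_FAST v → push 17. Stack: [9, 17]
BINARY_OP - → 9 - 17 = -8. Stack: [-8]
STORE_FAST n → n=-8. Stack: []
LOAD_FAST_LOAD_FAST c,u → push 19,-14. Stack: [19, -14]
BINARY_OP // → 19 // -14 = -2. Stack: [-2]
LOAD_CONST → push 4. Stack: [-2, 4]
BINARY_OP >> → -2 >> 4 = -1. Stack: [-1]
STORE_FAST z → z=-1. Stack: []
LOAD_FAST u → push -14. Stack: [-14]
RETURN_VALUE → return -14.

-1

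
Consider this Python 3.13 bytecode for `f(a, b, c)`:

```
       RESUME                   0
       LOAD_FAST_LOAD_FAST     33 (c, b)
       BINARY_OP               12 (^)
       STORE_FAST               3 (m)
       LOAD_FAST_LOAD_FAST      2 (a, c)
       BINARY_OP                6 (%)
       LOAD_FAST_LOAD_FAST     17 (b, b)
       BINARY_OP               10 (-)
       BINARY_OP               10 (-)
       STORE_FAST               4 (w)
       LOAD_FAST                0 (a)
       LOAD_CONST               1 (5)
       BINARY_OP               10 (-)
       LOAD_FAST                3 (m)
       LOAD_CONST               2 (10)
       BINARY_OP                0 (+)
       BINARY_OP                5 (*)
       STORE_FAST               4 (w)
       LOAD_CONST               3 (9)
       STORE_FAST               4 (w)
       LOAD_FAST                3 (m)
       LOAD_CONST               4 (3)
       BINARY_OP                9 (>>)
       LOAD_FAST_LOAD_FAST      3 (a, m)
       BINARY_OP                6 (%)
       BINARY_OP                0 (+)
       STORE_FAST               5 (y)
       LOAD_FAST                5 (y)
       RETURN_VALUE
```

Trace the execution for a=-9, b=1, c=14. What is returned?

LOAD_FAST_LOAD_FAST c,b → push 14,1. Stack: [14, 1]
BINARY_OP ^ → 14 ^ 1 = 15. Stack: [15]
STORE_FAST m → m=15. Stack: []
LOAD_FAST_LOAD_FAST a,c → push -9,14. Stack: [-9, 14]
BINARY_OP % → -9 % 14 = 5. Stack: [5]
LOAD_FAST_LOAD_FAST b,b → push 1,1. Stack: [5, 1, 1]
BINARY_OP - → 1 - 1 = 0. Stack: [5, 0]
BINARY_OP - → 5 - 0 = 5. Stack: [5]
STORE_FAST w → w=5. Stack: []
LOAD_FAST a → push -9. Stack: [-9]
LOAD_CONST → push 5. Stack: [-9, 5]
BINARY_OP - → -9 - 5 = -14. Stack: [-14]
LOAD_FAST m → push 15. Stack: [-14, 15]
LOAD_CONST → push 10. Stack: [-14, 15, 10]
BINARY_OP + → 15 + 10 = 25. Stack: [-14, 25]
BINARY_OP * → -14 * 25 = -350. Stack: [-350]
STORE_FAST w → w=-350. Stack: []
LOAD_CONST → push 9. Stack: [9]
STORE_FAST w → w=9. Stack: []
LOAD_FAST m → push 15. Stack: [15]
LOAD_CONST → push 3. Stack: [15, 3]
BINARY_OP >> → 15 >> 3 = 1. Stack: [1]
LOAD_FAST_LOAD_FAST a,m → push -9,15. Stack: [1, -9, 15]
BINARY_OP % → -9 % 15 = 6. Stack: [1, 6]
BINARY_OP + → 1 + 6 = 7. Stack: [7]
STORE_FAST y → y=7. Stack: []
LOAD_FAST y → push 7. Stack: [7]
RETURN_VALUE → return 7.

7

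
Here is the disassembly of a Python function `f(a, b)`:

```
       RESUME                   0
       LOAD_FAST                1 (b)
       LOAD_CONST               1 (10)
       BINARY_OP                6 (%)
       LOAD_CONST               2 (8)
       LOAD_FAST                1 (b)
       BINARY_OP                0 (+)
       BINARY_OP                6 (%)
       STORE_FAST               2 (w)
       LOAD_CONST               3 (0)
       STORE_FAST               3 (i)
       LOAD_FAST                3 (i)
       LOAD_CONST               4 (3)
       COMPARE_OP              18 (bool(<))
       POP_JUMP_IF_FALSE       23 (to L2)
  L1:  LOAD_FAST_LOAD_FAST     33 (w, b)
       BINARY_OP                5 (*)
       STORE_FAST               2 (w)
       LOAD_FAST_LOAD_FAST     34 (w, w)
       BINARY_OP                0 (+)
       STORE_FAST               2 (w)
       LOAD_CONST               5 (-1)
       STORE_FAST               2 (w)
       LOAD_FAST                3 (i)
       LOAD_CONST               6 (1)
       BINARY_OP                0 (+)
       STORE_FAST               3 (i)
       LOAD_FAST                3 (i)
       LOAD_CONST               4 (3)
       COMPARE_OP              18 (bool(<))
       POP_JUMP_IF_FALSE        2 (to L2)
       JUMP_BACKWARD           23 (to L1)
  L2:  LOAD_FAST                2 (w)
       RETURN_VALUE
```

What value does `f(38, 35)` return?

-1

LOAD_FAST b → push 35. Stack: [35]
LOAD_CONST → push 10. Stack: [35, 10]
BINARY_OP % → 35 % 10 = 5. Stack: [5]
LOAD_CONST → push 8. Stack: [5, 8]
LOAD_FAST b → push 35. Stack: [5, 8, 35]
BINARY_OP + → 8 + 35 = 43. Stack: [5, 43]
BINARY_OP % → 5 % 43 = 5. Stack: [5]
STORE_FAST w → w=5. Stack: []
LOAD_CONST → push 0. Stack: [0]
STORE_FAST i → i=0. Stack: []
LOAD_FAST i → push 0. Stack: [0]
LOAD_CONST → push 3. Stack: [0, 3]
COMPARE_OP bool(<) → 0 vs 3 = True. Stack: [True]
POP_JUMP_IF_FALSE → pop True; no jump. Stack: []
LOAD_FAST_LOAD_FAST w,b → push 5,35. Stack: [5, 35]
BINARY_OP * → 5 * 35 = 175. Stack: [175]
STORE_FAST w → w=175. Stack: []
LOAD_FAST_LOAD_FAST w,w → push 175,175. Stack: [175, 175]
BINARY_OP + → 175 + 175 = 350. Stack: [350]
STORE_FAST w → w=350. Stack: []
LOAD_CONST → push -1. Stack: [-1]
STORE_FAST w → w=-1. Stack: []
LOAD_FAST i → push 0. Stack: [0]
LOAD_CONST → push 1. Stack: [0, 1]
BINARY_OP + → 0 + 1 = 1. Stack: [1]
STORE_FAST i → i=1. Stack: []
LOAD_FAST i → push 1. Stack: [1]
LOAD_CONST → push 3. Stack: [1, 3]
COMPARE_OP bool(<) → 1 vs 3 = True. Stack: [True]
POP_JUMP_IF_FALSE → pop True; no jump. Stack: []
LOAD_FAST_LOAD_FAST w,b → push -1,35. Stack: [-1, 35]
BINARY_OP * → -1 * 35 = -35. Stack: [-35]
STORE_FAST w → w=-35. Stack: []
LOAD_FAST_LOAD_FAST w,w → push -35,-35. Stack: [-35, -35]
BINARY_OP + → -35 + -35 = -70. Stack: [-70]
STORE_FAST w → w=-70. Stack: []
LOAD_CONST → push -1. Stack: [-1]
STORE_FAST w → w=-1. Stack: []
LOAD_FAST i → push 1. Stack: [1]
LOAD_CONST → push 1. Stack: [1, 1]
BINARY_OP + → 1 + 1 = 2. Stack: [2]
STORE_FAST i → i=2. Stack: []
LOAD_FAST i → push 2. Stack: [2]
LOAD_CONST → push 3. Stack: [2, 3]
COMPARE_OP bool(<) → 2 vs 3 = True. Stack: [True]
POP_JUMP_IF_FALSE → pop True; no jump. Stack: []
LOAD_FAST_LOAD_FAST w,b → push -1,35. Stack: [-1, 35]
BINARY_OP * → -1 * 35 = -35. Stack: [-35]
STORE_FAST w → w=-35. Stack: []
LOAD_FAST_LOAD_FAST w,w → push -35,-35. Stack: [-35, -35]
BINARY_OP + → -35 + -35 = -70. Stack: [-70]
STORE_FAST w → w=-70. Stack: []
LOAD_CONST → push -1. Stack: [-1]
STORE_FAST w → w=-1. Stack: []
LOAD_FAST i → push 2. Stack: [2]
LOAD_CONST → push 1. Stack: [2, 1]
BINARY_OP + → 2 + 1 = 3. Stack: [3]
STORE_FAST i → i=3. Stack: []
LOAD_FAST i → push 3. Stack: [3]
LOAD_CONST → push 3. Stack: [3, 3]
COMPARE_OP bool(<) → 3 vs 3 = False. Stack: [False]
POP_JUMP_IF_FALSE → pop False; jump. Stack: []
LOAD_FAST w → push -1. Stack: [-1]
RETURN_VALUE → return -1.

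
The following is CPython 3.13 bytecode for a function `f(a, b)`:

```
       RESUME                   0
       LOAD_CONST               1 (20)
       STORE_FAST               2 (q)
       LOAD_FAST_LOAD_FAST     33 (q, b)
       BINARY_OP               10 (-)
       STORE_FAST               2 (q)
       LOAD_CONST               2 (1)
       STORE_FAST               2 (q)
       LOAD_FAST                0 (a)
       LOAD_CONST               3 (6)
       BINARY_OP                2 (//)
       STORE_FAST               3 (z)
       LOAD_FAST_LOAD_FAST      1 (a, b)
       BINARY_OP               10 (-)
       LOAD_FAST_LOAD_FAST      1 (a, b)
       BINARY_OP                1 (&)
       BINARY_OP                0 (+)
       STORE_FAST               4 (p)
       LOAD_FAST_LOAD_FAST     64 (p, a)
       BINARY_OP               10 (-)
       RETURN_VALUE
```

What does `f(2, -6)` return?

LOAD_CONST → push 20. Stack: [20]
STORE_FAST q → q=20. Stack: []
LOAD_FAST_LOAD_FAST q,b → push 20,-6. Stack: [20, -6]
BINARY_OP - → 20 - -6 = 26. Stack: [26]
STORE_FAST q → q=26. Stack: []
LOAD_CONST → push 1. Stack: [1]
STORE_FAST q → q=1. Stack: []
LOAD_FAST a → push 2. Stack: [2]
LOAD_CONST → push 6. Stack: [2, 6]
BINARY_OP // → 2 // 6 = 0. Stack: [0]
STORE_FAST z → z=0. Stack: []
LOAD_FAST_LOAD_FAST a,b → push 2,-6. Stack: [2, -6]
BINARY_OP - → 2 - -6 = 8. Stack: [8]
LOAD_FAST_LOAD_FAST a,b → push 2,-6. Stack: [8, 2, -6]
BINARY_OP & → 2 & -6 = 2. Stack: [8, 2]
BINARY_OP + → 8 + 2 = 10. Stack: [10]
STORE_FAST p → p=10. Stack: []
LOAD_FAST_LOAD_FAST p,a → push 10,2. Stack: [10, 2]
BINARY_OP - → 10 - 2 = 8. Stack: [8]
RETURN_VALUE → return 8.

8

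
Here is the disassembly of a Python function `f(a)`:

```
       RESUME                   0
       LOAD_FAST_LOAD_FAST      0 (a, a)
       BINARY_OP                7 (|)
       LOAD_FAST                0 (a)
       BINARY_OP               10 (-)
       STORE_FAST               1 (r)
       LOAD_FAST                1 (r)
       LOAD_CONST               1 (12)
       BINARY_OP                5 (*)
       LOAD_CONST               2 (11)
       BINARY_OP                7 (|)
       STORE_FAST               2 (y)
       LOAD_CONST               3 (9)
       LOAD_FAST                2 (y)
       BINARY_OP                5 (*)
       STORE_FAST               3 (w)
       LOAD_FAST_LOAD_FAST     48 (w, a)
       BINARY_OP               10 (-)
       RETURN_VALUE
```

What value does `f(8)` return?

LOAD_FAST_LOAD_FAST a,a → push 8,8. Stack: [8, 8]
BINARY_OP | → 8 | 8 = 8. Stack: [8]
LOAD_FAST a → push 8. Stack: [8, 8]
BINARY_OP - → 8 - 8 = 0. Stack: [0]
STORE_FAST r → r=0. Stack: []
LOAD_FAST r → push 0. Stack: [0]
LOAD_CONST → push 12. Stack: [0, 12]
BINARY_OP * → 0 * 12 = 0. Stack: [0]
LOAD_CONST → push 11. Stack: [0, 11]
BINARY_OP | → 0 | 11 = 11. Stack: [11]
STORE_FAST y → y=11. Stack: []
LOAD_CONST → push 9. Stack: [9]
LOAD_FAST y → push 11. Stack: [9, 11]
BINARY_OP * → 9 * 11 = 99. Stack: [99]
STORE_FAST w → w=99. Stack: []
LOAD_FAST_LOAD_FAST w,a → push 99,8. Stack: [99, 8]
BINARY_OP - → 99 - 8 = 91. Stack: [91]
RETURN_VALUE → return 91.

91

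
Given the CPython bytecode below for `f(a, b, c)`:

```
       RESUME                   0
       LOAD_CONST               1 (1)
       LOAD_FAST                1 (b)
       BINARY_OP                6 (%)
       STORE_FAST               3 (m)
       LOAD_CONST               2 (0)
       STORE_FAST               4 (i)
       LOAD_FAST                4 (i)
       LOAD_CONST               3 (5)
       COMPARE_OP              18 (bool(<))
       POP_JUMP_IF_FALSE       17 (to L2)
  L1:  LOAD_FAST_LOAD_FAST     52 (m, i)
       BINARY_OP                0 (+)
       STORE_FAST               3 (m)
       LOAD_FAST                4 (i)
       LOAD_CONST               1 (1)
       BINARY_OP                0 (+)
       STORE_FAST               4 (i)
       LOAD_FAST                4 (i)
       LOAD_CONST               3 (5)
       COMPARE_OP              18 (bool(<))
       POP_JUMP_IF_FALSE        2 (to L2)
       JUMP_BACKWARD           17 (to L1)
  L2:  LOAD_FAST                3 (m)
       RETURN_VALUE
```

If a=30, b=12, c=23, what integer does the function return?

11

LOAD_CONST → push 1
LOAD_FAST b → push 12
BINARY_OP % → 1 % 12 = 1
STORE_FAST m → m=1
LOAD_CONST → push 0
STORE_FAST i → i=0
LOAD_FAST i → push 0
LOAD_CONST → push 5
COMPARE_OP bool(<) → 0 vs 5 = True
POP_JUMP_IF_FALSE → pop True; no jump
LOAD_FAST_LOAD_FAST m,i → push 1,0
BINARY_OP + → 1 + 0 = 1
STORE_FAST m → m=1
LOAD_FAST i → push 0
LOAD_CONST → push 1
BINARY_OP + → 0 + 1 = 1
STORE_FAST i → i=1
LOAD_FAST i → push 1
LOAD_CONST → push 5
COMPARE_OP bool(<) → 1 vs 5 = True
POP_JUMP_IF_FALSE → pop True; no jump
LOAD_FAST_LOAD_FAST m,i → push 1,1
BINARY_OP + → 1 + 1 = 2
STORE_FAST m → m=2
LOAD_FAST i → push 1
LOAD_CONST → push 1
BINARY_OP + → 1 + 1 = 2
STORE_FAST i → i=2
LOAD_FAST i → push 2
LOAD_CONST → push 5
COMPARE_OP bool(<) → 2 vs 5 = True
POP_JUMP_IF_FALSE → pop True; no jump
LOAD_FAST_LOAD_FAST m,i → push 2,2
BINARY_OP + → 2 + 2 = 4
STORE_FAST m → m=4
LOAD_FAST i → push 2
LOAD_CONST → push 1
BINARY_OP + → 2 + 1 = 3
STORE_FAST i → i=3
LOAD_FAST i → push 3
LOAD_CONST → push 5
COMPARE_OP bool(<) → 3 vs 5 = True
POP_JUMP_IF_FALSE → pop True; no jump
LOAD_FAST_LOAD_FAST m,i → push 4,3
BINARY_OP + → 4 + 3 = 7
STORE_FAST m → m=7
LOAD_FAST i → push 3
LOAD_CONST → push 1
BINARY_OP + → 3 + 1 = 4
STORE_FAST i → i=4
LOAD_FAST i → push 4
LOAD_CONST → push 5
COMPARE_OP bool(<) → 4 vs 5 = True
POP_JUMP_IF_FALSE → pop True; no jump
LOAD_FAST_LOAD_FAST m,i → push 7,4
BINARY_OP + → 7 + 4 = 11
STORE_FAST m → m=11
LOAD_FAST i → push 4
LOAD_CONST → push 1
BINARY_OP + → 4 + 1 = 5
STORE_FAST i → i=5
LOAD_FAST i → push 5
LOAD_CONST → push 5
COMPARE_OP bool(<) → 5 vs 5 = False
POP_JUMP_IF_FALSE → pop False; jump
LOAD_FAST m → push 11
RETURN_VALUE → return 11.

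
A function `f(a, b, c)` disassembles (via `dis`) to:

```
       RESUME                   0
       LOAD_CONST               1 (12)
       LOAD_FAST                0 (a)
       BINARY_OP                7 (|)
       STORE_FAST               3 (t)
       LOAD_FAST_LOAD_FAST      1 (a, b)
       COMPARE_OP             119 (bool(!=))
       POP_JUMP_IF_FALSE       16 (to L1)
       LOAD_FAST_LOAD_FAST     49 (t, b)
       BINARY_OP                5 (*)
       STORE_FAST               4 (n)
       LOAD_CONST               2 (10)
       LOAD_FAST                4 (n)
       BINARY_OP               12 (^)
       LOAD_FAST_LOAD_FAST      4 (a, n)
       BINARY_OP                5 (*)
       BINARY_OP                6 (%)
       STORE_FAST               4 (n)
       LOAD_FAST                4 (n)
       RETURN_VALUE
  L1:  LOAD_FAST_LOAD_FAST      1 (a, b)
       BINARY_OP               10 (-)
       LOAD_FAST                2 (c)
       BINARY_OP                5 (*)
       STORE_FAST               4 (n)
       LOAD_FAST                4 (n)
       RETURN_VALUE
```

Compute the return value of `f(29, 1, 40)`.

23

LOAD_CONST → push 12. Stack: [12]
LOAD_FAST a → push 29. Stack: [12, 29]
BINARY_OP | → 12 | 29 = 29. Stack: [29]
STORE_FAST t → t=29. Stack: []
LOAD_FAST_LOAD_FAST a,b → push 29,1. Stack: [29, 1]
COMPARE_OP bool(!=) → 29 vs 1 = True. Stack: [True]
POP_JUMP_IF_FALSE → pop True; no jump. Stack: []
LOAD_FAST_LOAD_FAST t,b → push 29,1. Stack: [29, 1]
BINARY_OP * → 29 * 1 = 29. Stack: [29]
STORE_FAST n → n=29. Stack: []
LOAD_CONST → push 10. Stack: [10]
LOAD_FAST n → push 29. Stack: [10, 29]
BINARY_OP ^ → 10 ^ 29 = 23. Stack: [23]
LOAD_FAST_LOAD_FAST a,n → push 29,29. Stack: [23, 29, 29]
BINARY_OP * → 29 * 29 = 841. Stack: [23, 841]
BINARY_OP % → 23 % 841 = 23. Stack: [23]
STORE_FAST n → n=23. Stack: []
LOAD_FAST n → push 23. Stack: [23]
RETURN_VALUE → return 23.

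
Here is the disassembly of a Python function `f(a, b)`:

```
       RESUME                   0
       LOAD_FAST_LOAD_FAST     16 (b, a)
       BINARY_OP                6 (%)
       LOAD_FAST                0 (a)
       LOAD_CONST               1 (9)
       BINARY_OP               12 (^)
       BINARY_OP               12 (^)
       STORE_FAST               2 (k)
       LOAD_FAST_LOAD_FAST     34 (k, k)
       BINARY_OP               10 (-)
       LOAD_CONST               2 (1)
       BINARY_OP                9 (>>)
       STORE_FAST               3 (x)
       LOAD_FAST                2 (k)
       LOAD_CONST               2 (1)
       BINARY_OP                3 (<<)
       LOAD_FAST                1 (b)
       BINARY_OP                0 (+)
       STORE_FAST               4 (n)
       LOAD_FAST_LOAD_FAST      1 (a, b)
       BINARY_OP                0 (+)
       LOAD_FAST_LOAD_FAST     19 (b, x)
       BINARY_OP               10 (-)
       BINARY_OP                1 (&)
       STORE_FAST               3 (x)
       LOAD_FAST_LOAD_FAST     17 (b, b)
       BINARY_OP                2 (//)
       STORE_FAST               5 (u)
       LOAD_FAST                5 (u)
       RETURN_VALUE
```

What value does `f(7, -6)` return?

1

LOAD_FAST_LOAD_FAST b,a → push -6,7. Stack: [-6, 7]
BINARY_OP % → -6 % 7 = 1. Stack: [1]
LOAD_FAST a → push 7. Stack: [1, 7]
LOAD_CONST → push 9. Stack: [1, 7, 9]
BINARY_OP ^ → 7 ^ 9 = 14. Stack: [1, 14]
BINARY_OP ^ → 1 ^ 14 = 15. Stack: [15]
STORE_FAST k → k=15. Stack: []
LOAD_FAST_LOAD_FAST k,k → push 15,15. Stack: [15, 15]
BINARY_OP - → 15 - 15 = 0. Stack: [0]
LOAD_CONST → push 1. Stack: [0, 1]
BINARY_OP >> → 0 >> 1 = 0. Stack: [0]
STORE_FAST x → x=0. Stack: []
LOAD_FAST k → push 15. Stack: [15]
LOAD_CONST → push 1. Stack: [15, 1]
BINARY_OP << → 15 << 1 = 30. Stack: [30]
LOAD_FAST b → push -6. Stack: [30, -6]
BINARY_OP + → 30 + -6 = 24. Stack: [24]
STORE_FAST n → n=24. Stack: []
LOAD_FAST_LOAD_FAST a,b → push 7,-6. Stack: [7, -6]
BINARY_OP + → 7 + -6 = 1. Stack: [1]
LOAD_FAST_LOAD_FAST b,x → push -6,0. Stack: [1, -6, 0]
BINARY_OP - → -6 - 0 = -6. Stack: [1, -6]
BINARY_OP & → 1 & -6 = 0. Stack: [0]
STORE_FAST x → x=0. Stack: []
LOAD_FAST_LOAD_FAST b,b → push -6,-6. Stack: [-6, -6]
BINARY_OP // → -6 // -6 = 1. Stack: [1]
STORE_FAST u → u=1. Stack: []
LOAD_FAST u → push 1. Stack: [1]
RETURN_VALUE → return 1.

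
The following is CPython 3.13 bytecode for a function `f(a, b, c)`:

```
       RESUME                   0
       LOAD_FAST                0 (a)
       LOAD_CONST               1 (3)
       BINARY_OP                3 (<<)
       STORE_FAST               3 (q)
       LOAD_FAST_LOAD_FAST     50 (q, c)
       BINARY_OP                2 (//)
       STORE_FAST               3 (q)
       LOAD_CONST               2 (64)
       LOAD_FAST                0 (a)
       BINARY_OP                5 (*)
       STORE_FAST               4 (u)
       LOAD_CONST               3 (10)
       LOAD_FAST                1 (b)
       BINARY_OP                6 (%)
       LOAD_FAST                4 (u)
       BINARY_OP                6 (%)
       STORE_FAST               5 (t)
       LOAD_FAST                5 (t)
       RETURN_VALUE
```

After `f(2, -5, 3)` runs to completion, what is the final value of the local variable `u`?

LOAD_FAST a → push 2. Stack: [2]
LOAD_CONST → push 3. Stack: [2, 3]
BINARY_OP << → 2 << 3 = 16. Stack: [16]
STORE_FAST q → q=16. Stack: []
LOAD_FAST_LOAD_FAST q,c → push 16,3. Stack: [16, 3]
BINARY_OP // → 16 // 3 = 5. Stack: [5]
STORE_FAST q → q=5. Stack: []
LOAD_CONST → push 64. Stack: [64]
LOAD_FAST a → push 2. Stack: [64, 2]
BINARY_OP * → 64 * 2 = 128. Stack: [128]
STORE_FAST u → u=128. Stack: []
LOAD_CONST → push 10. Stack: [10]
LOAD_FAST b → push -5. Stack: [10, -5]
BINARY_OP % → 10 % -5 = 0. Stack: [0]
LOAD_FAST u → push 128. Stack: [0, 128]
BINARY_OP % → 0 % 128 = 0. Stack: [0]
STORE_FAST t → t=0. Stack: []
LOAD_FAST t → push 0. Stack: [0]
RETURN_VALUE → return 0.

128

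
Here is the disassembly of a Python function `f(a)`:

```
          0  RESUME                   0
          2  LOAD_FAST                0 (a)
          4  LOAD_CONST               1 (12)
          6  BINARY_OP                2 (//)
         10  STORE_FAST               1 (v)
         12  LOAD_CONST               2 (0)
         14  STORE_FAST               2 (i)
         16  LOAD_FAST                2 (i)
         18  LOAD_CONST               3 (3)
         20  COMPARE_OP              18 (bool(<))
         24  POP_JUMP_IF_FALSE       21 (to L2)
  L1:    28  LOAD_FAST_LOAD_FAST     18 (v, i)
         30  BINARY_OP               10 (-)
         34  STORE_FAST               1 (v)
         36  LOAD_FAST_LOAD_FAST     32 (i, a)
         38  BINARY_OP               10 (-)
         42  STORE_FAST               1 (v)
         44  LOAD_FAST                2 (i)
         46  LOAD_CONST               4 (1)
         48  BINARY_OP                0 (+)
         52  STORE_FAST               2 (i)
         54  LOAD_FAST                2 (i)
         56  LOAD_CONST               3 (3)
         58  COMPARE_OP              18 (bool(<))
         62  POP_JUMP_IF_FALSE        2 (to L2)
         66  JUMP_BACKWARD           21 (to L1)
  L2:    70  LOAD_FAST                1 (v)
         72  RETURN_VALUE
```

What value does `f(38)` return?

-36

LOAD_FAST a → push 38. Stack: [38]
LOAD_CONST → push 12. Stack: [38, 12]
BINARY_OP // → 38 // 12 = 3. Stack: [3]
STORE_FAST v → v=3. Stack: []
LOAD_CONST → push 0. Stack: [0]
STORE_FAST i → i=0. Stack: []
LOAD_FAST i → push 0. Stack: [0]
LOAD_CONST → push 3. Stack: [0, 3]
COMPARE_OP bool(<) → 0 vs 3 = True. Stack: [True]
POP_JUMP_IF_FALSE → pop True; no jump. Stack: []
LOAD_FAST_LOAD_FAST v,i → push 3,0. Stack: [3, 0]
BINARY_OP - → 3 - 0 = 3. Stack: [3]
STORE_FAST v → v=3. Stack: []
LOAD_FAST_LOAD_FAST i,a → push 0,38. Stack: [0, 38]
BINARY_OP - → 0 - 38 = -38. Stack: [-38]
STORE_FAST v → v=-38. Stack: []
LOAD_FAST i → push 0. Stack: [0]
LOAD_CONST → push 1. Stack: [0, 1]
BINARY_OP + → 0 + 1 = 1. Stack: [1]
STORE_FAST i → i=1. Stack: []
LOAD_FAST i → push 1. Stack: [1]
LOAD_CONST → push 3. Stack: [1, 3]
COMPARE_OP bool(<) → 1 vs 3 = True. Stack: [True]
POP_JUMP_IF_FALSE → pop True; no jump. Stack: []
LOAD_FAST_LOAD_FAST v,i → push -38,1. Stack: [-38, 1]
BINARY_OP - → -38 - 1 = -39. Stack: [-39]
STORE_FAST v → v=-39. Stack: []
LOAD_FAST_LOAD_FAST i,a → push 1,38. Stack: [1, 38]
BINARY_OP - → 1 - 38 = -37. Stack: [-37]
STORE_FAST v → v=-37. Stack: []
LOAD_FAST i → push 1. Stack: [1]
LOAD_CONST → push 1. Stack: [1, 1]
BINARY_OP + → 1 + 1 = 2. Stack: [2]
STORE_FAST i → i=2. Stack: []
LOAD_FAST i → push 2. Stack: [2]
LOAD_CONST → push 3. Stack: [2, 3]
COMPARE_OP bool(<) → 2 vs 3 = True. Stack: [True]
POP_JUMP_IF_FALSE → pop True; no jump. Stack: []
LOAD_FAST_LOAD_FAST v,i → push -37,2. Stack: [-37, 2]
BINARY_OP - → -37 - 2 = -39. Stack: [-39]
STORE_FAST v → v=-39. Stack: []
LOAD_FAST_LOAD_FAST i,a → push 2,38. Stack: [2, 38]
BINARY_OP - → 2 - 38 = -36. Stack: [-36]
STORE_FAST v → v=-36. Stack: []
LOAD_FAST i → push 2. Stack: [2]
LOAD_CONST → push 1. Stack: [2, 1]
BINARY_OP + → 2 + 1 = 3. Stack: [3]
STORE_FAST i → i=3. Stack: []
LOAD_FAST i → push 3. Stack: [3]
LOAD_CONST → push 3. Stack: [3, 3]
COMPARE_OP bool(<) → 3 vs 3 = False. Stack: [False]
POP_JUMP_IF_FALSE → pop False; jump. Stack: []
LOAD_FAST v → push -36. Stack: [-36]
RETURN_VALUE → return -36.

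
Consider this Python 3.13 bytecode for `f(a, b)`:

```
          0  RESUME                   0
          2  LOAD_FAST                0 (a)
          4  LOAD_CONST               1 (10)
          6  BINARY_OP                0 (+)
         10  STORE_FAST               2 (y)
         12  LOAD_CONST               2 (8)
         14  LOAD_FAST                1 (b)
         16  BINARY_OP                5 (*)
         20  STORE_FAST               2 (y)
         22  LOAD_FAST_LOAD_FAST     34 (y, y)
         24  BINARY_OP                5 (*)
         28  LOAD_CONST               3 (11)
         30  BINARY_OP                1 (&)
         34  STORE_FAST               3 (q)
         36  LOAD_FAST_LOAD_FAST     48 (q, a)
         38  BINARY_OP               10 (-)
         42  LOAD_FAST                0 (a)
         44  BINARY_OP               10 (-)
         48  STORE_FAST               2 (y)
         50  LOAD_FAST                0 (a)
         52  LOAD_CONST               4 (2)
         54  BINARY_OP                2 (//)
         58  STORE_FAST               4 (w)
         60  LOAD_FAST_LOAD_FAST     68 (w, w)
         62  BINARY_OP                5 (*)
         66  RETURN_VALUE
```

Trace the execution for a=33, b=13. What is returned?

LOAD_FAST a → push 33. Stack: [33]
LOAD_CONST → push 10. Stack: [33, 10]
BINARY_OP + → 33 + 10 = 43. Stack: [43]
STORE_FAST y → y=43. Stack: []
LOAD_CONST → push 8. Stack: [8]
LOAD_FAST b → push 13. Stack: [8, 13]
BINARY_OP * → 8 * 13 = 104. Stack: [104]
STORE_FAST y → y=104. Stack: []
LOAD_FAST_LOAD_FAST y,y → push 104,104. Stack: [104, 104]
BINARY_OP * → 104 * 104 = 10816. Stack: [10816]
LOAD_CONST → push 11. Stack: [10816, 11]
BINARY_OP & → 10816 & 11 = 0. Stack: [0]
STORE_FAST q → q=0. Stack: []
LOAD_FAST_LOAD_FAST q,a → push 0,33. Stack: [0, 33]
BINARY_OP - → 0 - 33 = -33. Stack: [-33]
LOAD_FAST a → push 33. Stack: [-33, 33]
BINARY_OP - → -33 - 33 = -66. Stack: [-66]
STORE_FAST y → y=-66. Stack: []
LOAD_FAST a → push 33. Stack: [33]
LOAD_CONST → push 2. Stack: [33, 2]
BINARY_OP // → 33 // 2 = 16. Stack: [16]
STORE_FAST w → w=16. Stack: []
LOAD_FAST_LOAD_FAST w,w → push 16,16. Stack: [16, 16]
BINARY_OP * → 16 * 16 = 256. Stack: [256]
RETURN_VALUE → return 256.

256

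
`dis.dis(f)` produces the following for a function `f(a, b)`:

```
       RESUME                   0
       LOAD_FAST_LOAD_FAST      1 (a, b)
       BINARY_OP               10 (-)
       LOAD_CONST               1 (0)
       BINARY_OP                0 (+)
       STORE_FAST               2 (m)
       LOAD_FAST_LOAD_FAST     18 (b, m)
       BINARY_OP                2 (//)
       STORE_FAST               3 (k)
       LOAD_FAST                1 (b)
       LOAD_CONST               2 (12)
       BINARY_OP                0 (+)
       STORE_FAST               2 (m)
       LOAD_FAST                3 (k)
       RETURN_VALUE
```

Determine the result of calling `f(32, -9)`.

-1

LOAD_FAST_LOAD_FAST a,b → push 32,-9. Stack: [32, -9]
BINARY_OP - → 32 - -9 = 41. Stack: [41]
LOAD_CONST → push 0. Stack: [41, 0]
BINARY_OP + → 41 + 0 = 41. Stack: [41]
STORE_FAST m → m=41. Stack: []
LOAD_FAST_LOAD_FAST b,m → push -9,41. Stack: [-9, 41]
BINARY_OP // → -9 // 41 = -1. Stack: [-1]
STORE_FAST k → k=-1. Stack: []
LOAD_FAST b → push -9. Stack: [-9]
LOAD_CONST → push 12. Stack: [-9, 12]
BINARY_OP + → -9 + 12 = 3. Stack: [3]
STORE_FAST m → m=3. Stack: []
LOAD_FAST k → push -1. Stack: [-1]
RETURN_VALUE → return -1.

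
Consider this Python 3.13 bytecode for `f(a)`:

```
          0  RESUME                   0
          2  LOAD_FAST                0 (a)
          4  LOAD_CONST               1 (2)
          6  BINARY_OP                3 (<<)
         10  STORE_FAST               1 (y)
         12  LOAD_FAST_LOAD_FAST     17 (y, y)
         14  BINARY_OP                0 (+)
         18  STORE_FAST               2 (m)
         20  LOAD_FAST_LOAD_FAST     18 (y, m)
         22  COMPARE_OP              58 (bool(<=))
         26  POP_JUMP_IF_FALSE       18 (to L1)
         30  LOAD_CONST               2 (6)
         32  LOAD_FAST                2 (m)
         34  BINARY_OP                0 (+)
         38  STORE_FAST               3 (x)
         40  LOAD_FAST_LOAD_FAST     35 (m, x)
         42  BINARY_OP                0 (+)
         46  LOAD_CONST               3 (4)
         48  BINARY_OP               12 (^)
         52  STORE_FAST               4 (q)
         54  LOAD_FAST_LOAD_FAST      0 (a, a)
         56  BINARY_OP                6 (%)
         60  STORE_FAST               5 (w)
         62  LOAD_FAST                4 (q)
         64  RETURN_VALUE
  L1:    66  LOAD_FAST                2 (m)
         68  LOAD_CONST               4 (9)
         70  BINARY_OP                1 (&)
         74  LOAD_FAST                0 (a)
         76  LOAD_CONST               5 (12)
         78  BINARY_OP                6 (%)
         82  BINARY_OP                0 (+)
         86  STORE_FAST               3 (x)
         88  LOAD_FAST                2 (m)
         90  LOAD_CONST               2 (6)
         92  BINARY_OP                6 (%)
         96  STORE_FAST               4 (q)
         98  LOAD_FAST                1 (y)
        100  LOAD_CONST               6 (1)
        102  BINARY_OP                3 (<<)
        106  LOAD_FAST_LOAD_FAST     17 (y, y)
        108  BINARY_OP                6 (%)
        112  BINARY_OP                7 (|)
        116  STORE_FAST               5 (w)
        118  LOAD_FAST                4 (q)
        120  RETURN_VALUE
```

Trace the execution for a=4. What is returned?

66

LOAD_FAST a → push 4. Stack: [4]
LOAD_CONST → push 2. Stack: [4, 2]
BINARY_OP << → 4 << 2 = 16. Stack: [16]
STORE_FAST y → y=16. Stack: []
LOAD_FAST_LOAD_FAST y,y → push 16,16. Stack: [16, 16]
BINARY_OP + → 16 + 16 = 32. Stack: [32]
STORE_FAST m → m=32. Stack: []
LOAD_FAST_LOAD_FAST y,m → push 16,32. Stack: [16, 32]
COMPARE_OP bool(<=) → 16 vs 32 = True. Stack: [True]
POP_JUMP_IF_FALSE → pop True; no jump. Stack: []
LOAD_CONST → push 6. Stack: [6]
LOAD_FAST m → push 32. Stack: [6, 32]
BINARY_OP + → 6 + 32 = 38. Stack: [38]
STORE_FAST x → x=38. Stack: []
LOAD_FAST_LOAD_FAST m,x → push 32,38. Stack: [32, 38]
BINARY_OP + → 32 + 38 = 70. Stack: [70]
LOAD_CONST → push 4. Stack: [70, 4]
BINARY_OP ^ → 70 ^ 4 = 66. Stack: [66]
STORE_FAST q → q=66. Stack: []
LOAD_FAST_LOAD_FAST a,a → push 4,4. Stack: [4, 4]
BINARY_OP % → 4 % 4 = 0. Stack: [0]
STORE_FAST w → w=0. Stack: []
LOAD_FAST q → push 66. Stack: [66]
RETURN_VALUE → return 66.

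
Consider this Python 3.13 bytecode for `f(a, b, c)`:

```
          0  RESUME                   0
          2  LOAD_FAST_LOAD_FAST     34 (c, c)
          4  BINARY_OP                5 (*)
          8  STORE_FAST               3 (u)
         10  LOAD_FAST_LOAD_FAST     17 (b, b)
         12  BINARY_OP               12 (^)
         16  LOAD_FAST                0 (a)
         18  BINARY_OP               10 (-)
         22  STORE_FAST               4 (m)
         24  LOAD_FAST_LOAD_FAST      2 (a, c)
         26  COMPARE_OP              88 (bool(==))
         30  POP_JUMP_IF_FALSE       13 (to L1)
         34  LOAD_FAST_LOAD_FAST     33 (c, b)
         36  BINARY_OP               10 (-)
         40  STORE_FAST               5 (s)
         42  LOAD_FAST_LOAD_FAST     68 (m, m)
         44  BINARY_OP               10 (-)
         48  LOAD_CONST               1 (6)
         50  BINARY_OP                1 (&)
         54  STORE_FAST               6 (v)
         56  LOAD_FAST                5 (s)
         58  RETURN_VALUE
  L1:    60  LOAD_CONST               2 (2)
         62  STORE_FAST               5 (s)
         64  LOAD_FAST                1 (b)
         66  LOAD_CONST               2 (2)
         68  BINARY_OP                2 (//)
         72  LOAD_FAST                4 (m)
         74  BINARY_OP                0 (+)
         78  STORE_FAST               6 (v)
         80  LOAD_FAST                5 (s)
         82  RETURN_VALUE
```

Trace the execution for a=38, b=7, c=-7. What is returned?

2

LOAD_FAST_LOAD_FAST c,c → push -7,-7. Stack: [-7, -7]
BINARY_OP * → -7 * -7 = 49. Stack: [49]
STORE_FAST u → u=49. Stack: []
LOAD_FAST_LOAD_FAST b,b → push 7,7. Stack: [7, 7]
BINARY_OP ^ → 7 ^ 7 = 0. Stack: [0]
LOAD_FAST a → push 38. Stack: [0, 38]
BINARY_OP - → 0 - 38 = -38. Stack: [-38]
STORE_FAST m → m=-38. Stack: []
LOAD_FAST_LOAD_FAST a,c → push 38,-7. Stack: [38, -7]
COMPARE_OP bool(==) → 38 vs -7 = False. Stack: [False]
POP_JUMP_IF_FALSE → pop False; jump. Stack: []
LOAD_CONST → push 2. Stack: [2]
STORE_FAST s → s=2. Stack: []
LOAD_FAST b → push 7. Stack: [7]
LOAD_CONST → push 2. Stack: [7, 2]
BINARY_OP // → 7 // 2 = 3. Stack: [3]
LOAD_FAST m → push -38. Stack: [3, -38]
BINARY_OP + → 3 + -38 = -35. Stack: [-35]
STORE_FAST v → v=-35. Stack: []
LOAD_FAST s → push 2. Stack: [2]
RETURN_VALUE → return 2.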